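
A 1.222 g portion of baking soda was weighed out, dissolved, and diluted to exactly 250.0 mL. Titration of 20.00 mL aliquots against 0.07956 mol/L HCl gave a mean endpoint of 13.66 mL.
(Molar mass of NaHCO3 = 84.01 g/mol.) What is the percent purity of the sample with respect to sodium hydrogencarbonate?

NaHCO3 + HCl → NaCl + H2O + CO2
n(HCl) per titration = 0.01366 × 0.07956 = 1.087 × 10^-3 mol
n(NaHCO3) in each aliquot = 1.087 × 10^-3 mol (1:1 ratio)
n(NaHCO3) in the whole flask = 1.087 × 10^-3 × 250.0/20.00 = 0.01358 mol
mass of NaHCO3 = 0.01358 × 84.01 = 1.141 g
% NaHCO3 = 1.141 / 1.222 × 100 = 93.39 %

93.39 %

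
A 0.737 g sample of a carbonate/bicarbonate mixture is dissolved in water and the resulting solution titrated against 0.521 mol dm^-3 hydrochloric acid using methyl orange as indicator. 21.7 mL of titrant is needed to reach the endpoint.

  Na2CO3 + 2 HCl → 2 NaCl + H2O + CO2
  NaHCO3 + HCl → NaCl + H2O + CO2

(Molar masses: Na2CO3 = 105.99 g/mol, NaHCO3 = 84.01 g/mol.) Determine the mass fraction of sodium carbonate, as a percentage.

49.3 %

n(HCl) = 0.0217 × 0.521 = 0.0113 mol
Let x = n(Na2CO3), y = n(NaHCO3).
Titrant: 2x + 1y = 0.0113;  mass: 105.99x + 84.01y = 0.737
Solving, x = 3.43 × 10^-3 mol, y = 4.44 × 10^-3 mol
mass of Na2CO3 = 3.43 × 10^-3 × 105.99 = 0.364 g
% Na2CO3 = 0.364 / 0.737 × 100 = 49.3 %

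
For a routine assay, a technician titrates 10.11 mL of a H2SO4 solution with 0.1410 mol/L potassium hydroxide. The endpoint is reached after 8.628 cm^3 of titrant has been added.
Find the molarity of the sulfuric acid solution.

H2SO4 + 2 KOH → K2SO4 + 2 H2O
n(KOH) = 0.008628 L × 0.1410 mol/L = 1.217 × 10^-3 mol
From the 1:2 mole ratio, n(H2SO4) = 1/2 × 1.217 × 10^-3 = 6.083 × 10^-4 mol
[H2SO4] = 6.083 × 10^-4 mol / 0.01011 L = 0.06017 mol/L

0.06017 mol/L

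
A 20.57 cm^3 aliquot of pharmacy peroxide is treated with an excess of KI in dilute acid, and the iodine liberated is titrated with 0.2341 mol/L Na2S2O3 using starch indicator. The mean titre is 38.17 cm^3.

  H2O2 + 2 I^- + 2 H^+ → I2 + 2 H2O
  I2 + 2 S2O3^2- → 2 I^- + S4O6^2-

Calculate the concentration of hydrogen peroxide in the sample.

n(S2O3^2-) = 0.03817 × 0.2341 = 8.936 × 10^-3 mol
n(I2) = n(S2O3^2-)/2 = 4.468 × 10^-3 mol
n(H2O2) in the aliquot = 4.468 × 10^-3 mol (1:1 ratio)
[H2O2] = 4.468 × 10^-3 / 0.02057 = 0.2172 mol/L

0.2172 mol/L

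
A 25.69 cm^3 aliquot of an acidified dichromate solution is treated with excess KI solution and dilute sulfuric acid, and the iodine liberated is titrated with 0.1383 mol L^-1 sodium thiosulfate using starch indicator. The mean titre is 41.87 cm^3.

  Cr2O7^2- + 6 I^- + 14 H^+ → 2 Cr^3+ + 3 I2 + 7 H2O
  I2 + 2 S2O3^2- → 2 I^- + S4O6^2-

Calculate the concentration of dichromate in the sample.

n(S2O3^2-) = 0.04187 × 0.1383 = 5.791 × 10^-3 mol
n(I2) = n(S2O3^2-)/2 = 2.895 × 10^-3 mol
From the 1:3 ratio, n(Cr2O7^2-) in the aliquot = 1/3 × 2.895 × 10^-3 = 9.651 × 10^-4 mol
[Cr2O7^2-] = 9.651 × 10^-4 / 0.02569 = 0.03757 mol/L

0.03757 mol/L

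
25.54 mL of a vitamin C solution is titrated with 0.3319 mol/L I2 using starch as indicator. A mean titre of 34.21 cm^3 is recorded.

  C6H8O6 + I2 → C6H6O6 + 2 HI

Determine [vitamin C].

0.4446 mol/L

n(I2) = 0.03421 L × 0.3319 mol/L = 0.01135 mol
n(C6H8O6) = 0.01135 mol (1:1 mole ratio)
[C6H8O6] = 0.01135 mol / 0.02554 L = 0.4446 mol/L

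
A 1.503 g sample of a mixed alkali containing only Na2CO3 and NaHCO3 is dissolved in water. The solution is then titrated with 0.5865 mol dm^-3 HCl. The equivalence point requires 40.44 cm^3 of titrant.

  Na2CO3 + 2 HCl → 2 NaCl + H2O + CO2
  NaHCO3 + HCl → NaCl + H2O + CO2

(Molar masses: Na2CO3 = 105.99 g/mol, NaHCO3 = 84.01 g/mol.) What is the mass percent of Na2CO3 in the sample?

55.66 %

n(HCl) = 0.04044 × 0.5865 = 0.02372 mol
Let x = n(Na2CO3), y = n(NaHCO3).
Titrant: 2x + 1y = 0.02372;  mass: 105.99x + 84.01y = 1.503
Solving, x = 7.892 × 10^-3 mol, y = 7.934 × 10^-3 mol
mass of Na2CO3 = 7.892 × 10^-3 × 105.99 = 0.8365 g
% Na2CO3 = 0.8365 / 1.503 × 100 = 55.66 %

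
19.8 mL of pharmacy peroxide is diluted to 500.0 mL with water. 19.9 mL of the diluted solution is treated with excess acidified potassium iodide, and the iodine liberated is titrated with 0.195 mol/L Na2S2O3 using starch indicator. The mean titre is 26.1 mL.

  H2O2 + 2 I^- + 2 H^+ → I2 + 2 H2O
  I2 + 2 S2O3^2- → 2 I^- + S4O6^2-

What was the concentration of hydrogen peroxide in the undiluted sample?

3.23 mol/L

n(S2O3^2-) = 0.0261 × 0.195 = 5.09 × 10^-3 mol
n(I2) = n(S2O3^2-)/2 = 2.54 × 10^-3 mol
n(H2O2) in the aliquot = 2.54 × 10^-3 mol (1:1 ratio)
[H2O2]_dilute = 2.54 × 10^-3 / 0.0199 = 0.128 mol/L
[H2O2]_original = 0.128 × 500.0/19.8 = 3.23 mol/L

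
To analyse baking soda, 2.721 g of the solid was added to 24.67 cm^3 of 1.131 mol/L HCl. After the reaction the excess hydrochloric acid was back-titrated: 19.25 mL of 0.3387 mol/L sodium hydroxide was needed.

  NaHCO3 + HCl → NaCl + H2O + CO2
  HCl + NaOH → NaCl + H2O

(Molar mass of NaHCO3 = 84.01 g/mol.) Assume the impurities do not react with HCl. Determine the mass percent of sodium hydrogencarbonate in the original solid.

66.02 %

n(HCl) added = 0.02467 × 1.131 = 0.02790 mol
n(NaOH) used in back-titration = 0.01925 × 0.3387 = 6.520 × 10^-3 mol
n(HCl) left over = 6.520 × 10^-3 mol (1:1 ratio)
n(HCl) consumed by analyte = 0.02790 − 6.520 × 10^-3 = 0.02138 mol
n(NaHCO3) = 0.02138 mol (1:1 ratio)
mass of NaHCO3 = 0.02138 × 84.01 = 1.796 g
% NaHCO3 = 1.796 / 2.721 × 100 = 66.02 %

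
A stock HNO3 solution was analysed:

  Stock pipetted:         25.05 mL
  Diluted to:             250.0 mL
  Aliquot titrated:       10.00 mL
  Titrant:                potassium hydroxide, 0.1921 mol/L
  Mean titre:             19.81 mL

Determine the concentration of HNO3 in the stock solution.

3.798 mol/L

HNO3 + KOH → KNO3 + H2O
n(KOH) = 0.01981 × 0.1921 = 3.806 × 10^-3 mol
n(HNO3) in the aliquot = 3.806 × 10^-3 mol (1:1 ratio)
[HNO3]_dilute = 3.806 × 10^-3 / 0.01000 = 0.3806 mol/L
Dilution factor = 250.0 / 25.05 = 9.980
[HNO3]_stock = 0.3806 × 9.980 = 3.798 mol/L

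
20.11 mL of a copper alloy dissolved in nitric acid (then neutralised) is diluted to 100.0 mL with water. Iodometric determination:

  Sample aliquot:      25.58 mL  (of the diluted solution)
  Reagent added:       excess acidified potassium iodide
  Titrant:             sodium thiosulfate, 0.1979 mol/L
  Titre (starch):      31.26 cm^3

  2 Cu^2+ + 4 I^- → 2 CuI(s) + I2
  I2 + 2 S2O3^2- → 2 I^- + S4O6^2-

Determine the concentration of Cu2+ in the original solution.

n(S2O3^2-) = 0.03126 × 0.1979 = 6.186 × 10^-3 mol
n(I2) = n(S2O3^2-)/2 = 3.093 × 10^-3 mol
From the 2:1 ratio, n(Cu2+) in the aliquot = 2/1 × 3.093 × 10^-3 = 6.186 × 10^-3 mol
[Cu2+]_dilute = 6.186 × 10^-3 / 0.02558 = 0.2418 mol/L
[Cu2+]_original = 0.2418 × 100.0/20.11 = 1.203 mol/L

1.203 mol/L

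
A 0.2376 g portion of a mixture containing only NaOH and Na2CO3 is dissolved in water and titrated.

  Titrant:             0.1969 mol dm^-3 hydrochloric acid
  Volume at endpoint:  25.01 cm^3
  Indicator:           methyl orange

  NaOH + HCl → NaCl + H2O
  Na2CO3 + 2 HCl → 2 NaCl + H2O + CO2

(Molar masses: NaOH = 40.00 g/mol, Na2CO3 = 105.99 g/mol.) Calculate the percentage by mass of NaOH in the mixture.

n(HCl) = 0.02501 × 0.1969 = 4.924 × 10^-3 mol
Let x = n(NaOH), y = n(Na2CO3).
Titrant: 1x + 2y = 4.924 × 10^-3;  mass: 40.00x + 105.99y = 0.2376
Solving, x = 1.799 × 10^-3 mol, y = 1.563 × 10^-3 mol
mass of NaOH = 1.799 × 10^-3 × 40.00 = 0.07194 g
% NaOH = 0.07194 / 0.2376 × 100 = 30.28 %

30.28 %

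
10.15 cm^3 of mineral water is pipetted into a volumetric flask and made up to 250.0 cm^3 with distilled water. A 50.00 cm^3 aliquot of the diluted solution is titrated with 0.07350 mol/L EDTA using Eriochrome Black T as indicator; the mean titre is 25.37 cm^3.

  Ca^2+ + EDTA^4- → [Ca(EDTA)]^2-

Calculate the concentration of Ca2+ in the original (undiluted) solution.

0.9186 mol/L

n(EDTA) = 0.02537 × 0.07350 = 1.865 × 10^-3 mol
n(Ca2+) in the aliquot = 1.865 × 10^-3 mol (1:1 ratio)
[Ca2+]_dilute = 1.865 × 10^-3 / 0.05000 = 0.03729 mol/L
Dilution factor = 250.0 / 10.15 = 24.63
[Ca2+]_stock = 0.03729 × 24.63 = 0.9186 mol/L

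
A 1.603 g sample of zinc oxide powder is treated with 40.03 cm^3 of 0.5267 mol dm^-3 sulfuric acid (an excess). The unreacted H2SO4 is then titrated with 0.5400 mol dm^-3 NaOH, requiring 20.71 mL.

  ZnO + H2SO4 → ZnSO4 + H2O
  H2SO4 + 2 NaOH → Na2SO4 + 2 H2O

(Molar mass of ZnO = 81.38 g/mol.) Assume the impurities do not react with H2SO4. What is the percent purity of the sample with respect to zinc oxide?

n(H2SO4) added = 0.04003 × 0.5267 = 0.02108 mol
n(NaOH) used in back-titration = 0.02071 × 0.5400 = 0.01118 mol
From the 1:2 ratio, n(H2SO4) left over = 1/2 × 0.01118 = 5.592 × 10^-3 mol
n(H2SO4) consumed by analyte = 0.02108 − 5.592 × 10^-3 = 0.01549 mol
n(ZnO) = 0.01549 mol (1:1 ratio)
mass of ZnO = 0.01549 × 81.38 = 1.261 g
% ZnO = 1.261 / 1.603 × 100 = 78.65 %

78.65 %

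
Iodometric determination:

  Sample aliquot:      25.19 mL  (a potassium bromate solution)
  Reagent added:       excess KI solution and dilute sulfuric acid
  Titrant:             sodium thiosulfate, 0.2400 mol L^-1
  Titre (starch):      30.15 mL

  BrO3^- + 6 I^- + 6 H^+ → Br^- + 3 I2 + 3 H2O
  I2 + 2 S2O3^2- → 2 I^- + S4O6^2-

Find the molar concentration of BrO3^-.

n(S2O3^2-) = 0.03015 × 0.2400 = 7.236 × 10^-3 mol
n(I2) = n(S2O3^2-)/2 = 3.618 × 10^-3 mol
From the 1:3 ratio, n(BrO3^-) in the aliquot = 1/3 × 3.618 × 10^-3 = 1.206 × 10^-3 mol
[BrO3^-] = 1.206 × 10^-3 / 0.02519 = 0.04788 mol/L

0.04788 mol/L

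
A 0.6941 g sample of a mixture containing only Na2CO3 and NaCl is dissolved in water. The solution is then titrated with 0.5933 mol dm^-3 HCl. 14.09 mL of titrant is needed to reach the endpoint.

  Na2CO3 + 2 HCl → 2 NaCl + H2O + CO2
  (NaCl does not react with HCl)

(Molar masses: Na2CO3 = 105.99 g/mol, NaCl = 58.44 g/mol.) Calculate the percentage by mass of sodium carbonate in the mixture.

n(HCl) = 0.01409 × 0.5933 = 8.360 × 10^-3 mol
Let x = n(Na2CO3), y = n(NaCl).
Titrant: 2x = 8.360 × 10^-3;  mass: 105.99x + 58.44y = 0.6941
Solving, x = 4.180 × 10^-3 mol, y = 4.296 × 10^-3 mol
mass of Na2CO3 = 4.180 × 10^-3 × 105.99 = 0.4430 g
% Na2CO3 = 0.4430 / 0.6941 × 100 = 63.83 %

63.83 %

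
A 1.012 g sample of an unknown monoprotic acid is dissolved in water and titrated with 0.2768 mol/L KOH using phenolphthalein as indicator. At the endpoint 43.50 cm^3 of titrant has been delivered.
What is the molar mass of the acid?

84.05 g/mol

n(KOH) = 0.04350 L × 0.2768 mol/L = 0.01204 mol
n(HA) = 0.01204 mol (1:1 ratio)
M = m / n = 1.012 g / 0.01204 mol = 84.05 g/mol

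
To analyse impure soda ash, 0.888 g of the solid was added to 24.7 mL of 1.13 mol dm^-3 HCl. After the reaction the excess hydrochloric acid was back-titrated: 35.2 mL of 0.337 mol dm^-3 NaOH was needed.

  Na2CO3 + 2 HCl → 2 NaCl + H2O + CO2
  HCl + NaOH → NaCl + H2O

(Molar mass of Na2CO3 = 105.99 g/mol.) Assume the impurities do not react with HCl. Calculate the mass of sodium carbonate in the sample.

0.850 g

n(HCl) added = 0.0247 × 1.13 = 0.0279 mol
n(NaOH) used in back-titration = 0.0352 × 0.337 = 0.0119 mol
n(HCl) left over = 0.0119 mol (1:1 ratio)
n(HCl) consumed by analyte = 0.0279 − 0.0119 = 0.0160 mol
From the 1:2 ratio, n(Na2CO3) = 1/2 × 0.0160 = 8.02 × 10^-3 mol
mass of Na2CO3 = 8.02 × 10^-3 × 105.99 = 0.850 g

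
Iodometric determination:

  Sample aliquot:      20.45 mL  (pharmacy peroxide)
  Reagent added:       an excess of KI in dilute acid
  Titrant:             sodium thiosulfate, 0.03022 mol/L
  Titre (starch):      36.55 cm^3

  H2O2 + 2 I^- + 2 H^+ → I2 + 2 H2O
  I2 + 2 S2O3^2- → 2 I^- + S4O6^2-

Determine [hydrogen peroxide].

0.02701 mol/L

n(S2O3^2-) = 0.03655 × 0.03022 = 1.105 × 10^-3 mol
n(I2) = n(S2O3^2-)/2 = 5.523 × 10^-4 mol
n(H2O2) in the aliquot = 5.523 × 10^-4 mol (1:1 ratio)
[H2O2] = 5.523 × 10^-4 / 0.02045 = 0.02701 mol/L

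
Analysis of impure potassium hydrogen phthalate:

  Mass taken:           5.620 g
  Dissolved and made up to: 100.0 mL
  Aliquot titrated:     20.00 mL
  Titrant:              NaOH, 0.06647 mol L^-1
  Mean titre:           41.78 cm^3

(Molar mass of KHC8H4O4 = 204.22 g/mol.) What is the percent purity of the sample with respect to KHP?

KHC8H4O4 + NaOH → KNaC8H4O4 + H2O
n(NaOH) per titration = 0.04178 × 0.06647 = 2.777 × 10^-3 mol
n(KHC8H4O4) in each aliquot = 2.777 × 10^-3 mol (1:1 ratio)
n(KHC8H4O4) in the whole flask = 2.777 × 10^-3 × 100.0/20.00 = 0.01389 mol
mass of KHC8H4O4 = 0.01389 × 204.22 = 2.836 g
% KHC8H4O4 = 2.836 / 5.620 × 100 = 50.46 %

50.46 %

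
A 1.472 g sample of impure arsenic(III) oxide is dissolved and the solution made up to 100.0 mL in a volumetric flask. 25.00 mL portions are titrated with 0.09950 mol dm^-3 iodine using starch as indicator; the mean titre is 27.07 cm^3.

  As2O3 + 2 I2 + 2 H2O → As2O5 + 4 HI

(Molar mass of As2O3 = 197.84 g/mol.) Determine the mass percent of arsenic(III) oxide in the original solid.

72.40 %

n(I2) per titration = 0.02707 × 0.09950 = 2.693 × 10^-3 mol
From the 1:2 ratio, n(As2O3) in each aliquot = 1/2 × 2.693 × 10^-3 = 1.347 × 10^-3 mol
n(As2O3) in the whole flask = 1.347 × 10^-3 × 100.0/25.00 = 5.387 × 10^-3 mol
mass of As2O3 = 5.387 × 10^-3 × 197.84 = 1.066 g
% As2O3 = 1.066 / 1.472 × 100 = 72.40 %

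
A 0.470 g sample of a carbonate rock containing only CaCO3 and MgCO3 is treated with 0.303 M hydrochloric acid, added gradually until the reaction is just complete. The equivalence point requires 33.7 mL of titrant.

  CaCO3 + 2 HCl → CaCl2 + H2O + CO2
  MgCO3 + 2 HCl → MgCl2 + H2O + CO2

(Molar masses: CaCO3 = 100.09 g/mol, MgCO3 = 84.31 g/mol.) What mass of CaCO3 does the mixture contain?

n(HCl) = 0.0337 × 0.303 = 0.0102 mol
Let x = n(CaCO3), y = n(MgCO3).
Titrant: 2x + 2y = 0.0102;  mass: 100.09x + 84.31y = 0.470
Solving, x = 2.51 × 10^-3 mol, y = 2.60 × 10^-3 mol
mass of CaCO3 = 2.51 × 10^-3 × 100.09 = 0.251 g

0.251 g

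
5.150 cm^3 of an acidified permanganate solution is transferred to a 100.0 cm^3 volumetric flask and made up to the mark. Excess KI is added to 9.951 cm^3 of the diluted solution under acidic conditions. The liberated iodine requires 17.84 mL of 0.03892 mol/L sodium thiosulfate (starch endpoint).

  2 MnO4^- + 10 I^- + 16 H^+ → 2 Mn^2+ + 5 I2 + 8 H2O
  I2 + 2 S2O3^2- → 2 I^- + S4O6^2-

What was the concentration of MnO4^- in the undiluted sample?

0.2710 mol/L

n(S2O3^2-) = 0.01784 × 0.03892 = 6.943 × 10^-4 mol
n(I2) = n(S2O3^2-)/2 = 3.472 × 10^-4 mol
From the 2:5 ratio, n(MnO4^-) in the aliquot = 2/5 × 3.472 × 10^-4 = 1.389 × 10^-4 mol
[MnO4^-]_dilute = 1.389 × 10^-4 / 0.009951 = 0.01396 mol/L
[MnO4^-]_original = 0.01396 × 100.0/5.150 = 0.2710 mol/L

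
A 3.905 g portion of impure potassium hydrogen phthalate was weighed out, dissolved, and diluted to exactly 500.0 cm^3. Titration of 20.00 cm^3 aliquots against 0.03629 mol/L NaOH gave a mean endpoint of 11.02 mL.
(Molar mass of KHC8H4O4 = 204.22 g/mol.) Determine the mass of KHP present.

KHC8H4O4 + NaOH → KNaC8H4O4 + H2O
n(NaOH) per titration = 0.01102 × 0.03629 = 3.999 × 10^-4 mol
n(KHC8H4O4) in each aliquot = 3.999 × 10^-4 mol (1:1 ratio)
n(KHC8H4O4) in the whole flask = 3.999 × 10^-4 × 500.0/20.00 = 9.998 × 10^-3 mol
mass of KHC8H4O4 = 9.998 × 10^-3 × 204.22 = 2.042 g

2.042 g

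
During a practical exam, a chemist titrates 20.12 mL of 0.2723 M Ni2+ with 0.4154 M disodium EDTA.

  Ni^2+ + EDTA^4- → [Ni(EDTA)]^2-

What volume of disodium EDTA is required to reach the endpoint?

13.19 mL

n(Ni2+) = 0.02012 L × 0.2723 mol/L = 5.479 × 10^-3 mol
n(EDTA) = 5.479 × 10^-3 mol (1:1 stoichiometry)
V(EDTA) = 5.479 × 10^-3 mol / 0.4154 mol/L = 0.01319 L = 13.19 mL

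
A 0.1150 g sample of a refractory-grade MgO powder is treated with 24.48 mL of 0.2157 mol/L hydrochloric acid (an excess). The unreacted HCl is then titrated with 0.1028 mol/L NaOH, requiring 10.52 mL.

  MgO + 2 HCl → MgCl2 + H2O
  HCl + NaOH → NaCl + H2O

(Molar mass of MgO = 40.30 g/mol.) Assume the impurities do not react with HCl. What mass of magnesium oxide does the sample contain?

0.08461 g

n(HCl) added = 0.02448 × 0.2157 = 5.280 × 10^-3 mol
n(NaOH) used in back-titration = 0.01052 × 0.1028 = 1.081 × 10^-3 mol
n(HCl) left over = 1.081 × 10^-3 mol (1:1 ratio)
n(HCl) consumed by analyte = 5.280 × 10^-3 − 1.081 × 10^-3 = 4.199 × 10^-3 mol
From the 1:2 ratio, n(MgO) = 1/2 × 4.199 × 10^-3 = 2.099 × 10^-3 mol
mass of MgO = 2.099 × 10^-3 × 40.30 = 0.08461 g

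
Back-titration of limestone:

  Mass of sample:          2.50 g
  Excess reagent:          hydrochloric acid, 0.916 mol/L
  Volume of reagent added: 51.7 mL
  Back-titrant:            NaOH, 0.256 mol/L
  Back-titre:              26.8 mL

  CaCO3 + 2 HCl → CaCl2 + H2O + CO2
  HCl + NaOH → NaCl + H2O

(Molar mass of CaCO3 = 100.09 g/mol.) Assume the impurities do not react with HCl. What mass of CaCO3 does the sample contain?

n(HCl) added = 0.0517 × 0.916 = 0.0474 mol
n(NaOH) used in back-titration = 0.0268 × 0.256 = 6.86 × 10^-3 mol
n(HCl) left over = 6.86 × 10^-3 mol (1:1 ratio)
n(HCl) consumed by analyte = 0.0474 − 6.86 × 10^-3 = 0.0405 mol
From the 1:2 ratio, n(CaCO3) = 1/2 × 0.0405 = 0.0202 mol
mass of CaCO3 = 0.0202 × 100.09 = 2.03 g

2.03 g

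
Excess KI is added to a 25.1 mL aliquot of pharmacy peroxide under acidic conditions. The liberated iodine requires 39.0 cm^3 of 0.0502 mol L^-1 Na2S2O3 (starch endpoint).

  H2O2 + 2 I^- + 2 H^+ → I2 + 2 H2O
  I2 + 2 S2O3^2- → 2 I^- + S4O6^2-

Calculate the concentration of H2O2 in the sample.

n(S2O3^2-) = 0.0390 × 0.0502 = 1.96 × 10^-3 mol
n(I2) = n(S2O3^2-)/2 = 9.79 × 10^-4 mol
n(H2O2) in the aliquot = 9.79 × 10^-4 mol (1:1 ratio)
[H2O2] = 9.79 × 10^-4 / 0.0251 = 0.0390 mol/L

0.0390 mol/L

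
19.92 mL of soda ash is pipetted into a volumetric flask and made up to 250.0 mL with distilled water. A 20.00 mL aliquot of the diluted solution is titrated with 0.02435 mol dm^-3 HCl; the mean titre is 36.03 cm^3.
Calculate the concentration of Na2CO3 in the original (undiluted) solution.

Na2CO3 + 2 HCl → 2 NaCl + H2O + CO2
n(HCl) = 0.03603 × 0.02435 = 8.773 × 10^-4 mol
From the 1:2 ratio, n(Na2CO3) in the aliquot = 1/2 × 8.773 × 10^-4 = 4.387 × 10^-4 mol
[Na2CO3]_dilute = 4.387 × 10^-4 / 0.02000 = 0.02193 mol/L
Dilution factor = 250.0 / 19.92 = 12.55
[Na2CO3]_stock = 0.02193 × 12.55 = 0.2753 mol/L

0.2753 mol/L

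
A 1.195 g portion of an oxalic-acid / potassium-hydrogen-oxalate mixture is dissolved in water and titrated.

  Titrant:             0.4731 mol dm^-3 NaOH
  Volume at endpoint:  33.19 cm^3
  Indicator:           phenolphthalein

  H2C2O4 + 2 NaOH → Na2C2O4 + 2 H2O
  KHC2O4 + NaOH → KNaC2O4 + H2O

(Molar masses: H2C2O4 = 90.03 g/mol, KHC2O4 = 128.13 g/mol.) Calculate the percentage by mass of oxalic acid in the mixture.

n(NaOH) = 0.03319 × 0.4731 = 0.01570 mol
Let x = n(H2C2O4), y = n(KHC2O4).
Titrant: 2x + 1y = 0.01570;  mass: 90.03x + 128.13y = 1.195
Solving, x = 4.914 × 10^-3 mol, y = 5.873 × 10^-3 mol
mass of H2C2O4 = 4.914 × 10^-3 × 90.03 = 0.4424 g
% H2C2O4 = 0.4424 / 1.195 × 100 = 37.02 %

37.02 %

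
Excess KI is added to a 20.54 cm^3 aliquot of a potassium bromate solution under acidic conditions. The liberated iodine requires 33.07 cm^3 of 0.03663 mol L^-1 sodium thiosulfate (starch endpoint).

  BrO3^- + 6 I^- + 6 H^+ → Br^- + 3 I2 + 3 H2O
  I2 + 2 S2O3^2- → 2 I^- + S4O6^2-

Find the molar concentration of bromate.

n(S2O3^2-) = 0.03307 × 0.03663 = 1.211 × 10^-3 mol
n(I2) = n(S2O3^2-)/2 = 6.057 × 10^-4 mol
From the 1:3 ratio, n(BrO3^-) in the aliquot = 1/3 × 6.057 × 10^-4 = 2.019 × 10^-4 mol
[BrO3^-] = 2.019 × 10^-4 / 0.02054 = 0.009829 mol/L

0.009829 mol/L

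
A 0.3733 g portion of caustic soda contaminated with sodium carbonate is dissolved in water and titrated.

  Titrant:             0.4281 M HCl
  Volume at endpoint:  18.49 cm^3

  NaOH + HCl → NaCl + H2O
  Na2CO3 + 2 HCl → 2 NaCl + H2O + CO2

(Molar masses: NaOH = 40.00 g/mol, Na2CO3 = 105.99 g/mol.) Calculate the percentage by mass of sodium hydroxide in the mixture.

n(HCl) = 0.01849 × 0.4281 = 7.916 × 10^-3 mol
Let x = n(NaOH), y = n(Na2CO3).
Titrant: 1x + 2y = 7.916 × 10^-3;  mass: 40.00x + 105.99y = 0.3733
Solving, x = 3.554 × 10^-3 mol, y = 2.181 × 10^-3 mol
mass of NaOH = 3.554 × 10^-3 × 40.00 = 0.1422 g
% NaOH = 0.1422 / 0.3733 × 100 = 38.08 %

38.08 %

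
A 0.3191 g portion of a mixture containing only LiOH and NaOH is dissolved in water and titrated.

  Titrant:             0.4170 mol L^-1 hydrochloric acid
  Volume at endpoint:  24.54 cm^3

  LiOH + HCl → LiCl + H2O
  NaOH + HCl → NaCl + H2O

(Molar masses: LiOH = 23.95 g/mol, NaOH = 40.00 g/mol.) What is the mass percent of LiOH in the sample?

n(HCl) = 0.02454 × 0.4170 = 0.01023 mol
Let x = n(LiOH), y = n(NaOH).
Titrant: 1x + 1y = 0.01023;  mass: 23.95x + 40.00y = 0.3191
Solving, x = 5.622 × 10^-3 mol, y = 4.612 × 10^-3 mol
mass of LiOH = 5.622 × 10^-3 × 23.95 = 0.1346 g
% LiOH = 0.1346 / 0.3191 × 100 = 42.19 %

42.19 %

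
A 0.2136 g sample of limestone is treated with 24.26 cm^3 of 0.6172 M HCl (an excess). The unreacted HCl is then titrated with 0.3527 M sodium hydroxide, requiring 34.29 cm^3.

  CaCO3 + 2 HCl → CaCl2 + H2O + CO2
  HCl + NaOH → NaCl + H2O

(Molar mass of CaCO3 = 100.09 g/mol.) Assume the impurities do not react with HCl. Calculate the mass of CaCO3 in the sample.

n(HCl) added = 0.02426 × 0.6172 = 0.01497 mol
n(NaOH) used in back-titration = 0.03429 × 0.3527 = 0.01209 mol
n(HCl) left over = 0.01209 mol (1:1 ratio)
n(HCl) consumed by analyte = 0.01497 − 0.01209 = 2.879 × 10^-3 mol
From the 1:2 ratio, n(CaCO3) = 1/2 × 2.879 × 10^-3 = 1.440 × 10^-3 mol
mass of CaCO3 = 1.440 × 10^-3 × 100.09 = 0.1441 g

0.1441 g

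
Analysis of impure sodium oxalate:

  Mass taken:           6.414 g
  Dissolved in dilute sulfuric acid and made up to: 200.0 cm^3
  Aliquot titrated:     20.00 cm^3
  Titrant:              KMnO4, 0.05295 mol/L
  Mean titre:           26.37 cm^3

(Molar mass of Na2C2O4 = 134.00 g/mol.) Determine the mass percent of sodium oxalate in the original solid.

2 MnO4^- + 5 C2O4^2- + 16 H^+ → 2 Mn^2+ + 10 CO2 + 8 H2O
n(KMnO4) per titration = 0.02637 × 0.05295 = 1.396 × 10^-3 mol
From the 5:2 ratio, n(Na2C2O4) in each aliquot = 5/2 × 1.396 × 10^-3 = 3.491 × 10^-3 mol
n(Na2C2O4) in the whole flask = 3.491 × 10^-3 × 200.0/20.00 = 0.03491 mol
mass of Na2C2O4 = 0.03491 × 134.00 = 4.678 g
% Na2C2O4 = 4.678 / 6.414 × 100 = 72.93 %

72.93 %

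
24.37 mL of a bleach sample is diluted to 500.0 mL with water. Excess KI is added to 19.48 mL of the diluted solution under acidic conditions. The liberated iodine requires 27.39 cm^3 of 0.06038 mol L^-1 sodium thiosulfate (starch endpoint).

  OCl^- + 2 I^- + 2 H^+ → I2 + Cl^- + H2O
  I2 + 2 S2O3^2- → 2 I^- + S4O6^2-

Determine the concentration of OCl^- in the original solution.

n(S2O3^2-) = 0.02739 × 0.06038 = 1.654 × 10^-3 mol
n(I2) = n(S2O3^2-)/2 = 8.269 × 10^-4 mol
n(OCl^-) in the aliquot = 8.269 × 10^-4 mol (1:1 ratio)
[OCl^-]_dilute = 8.269 × 10^-4 / 0.01948 = 0.04245 mol/L
[OCl^-]_original = 0.04245 × 500.0/24.37 = 0.8709 mol/L

0.8709 mol/L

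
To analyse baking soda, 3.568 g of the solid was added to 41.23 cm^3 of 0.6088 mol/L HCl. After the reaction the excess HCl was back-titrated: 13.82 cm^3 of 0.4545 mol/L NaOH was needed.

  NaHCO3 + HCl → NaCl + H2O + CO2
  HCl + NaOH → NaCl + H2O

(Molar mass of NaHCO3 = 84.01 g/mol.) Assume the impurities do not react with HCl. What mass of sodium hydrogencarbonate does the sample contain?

n(HCl) added = 0.04123 × 0.6088 = 0.02510 mol
n(NaOH) used in back-titration = 0.01382 × 0.4545 = 6.281 × 10^-3 mol
n(HCl) left over = 6.281 × 10^-3 mol (1:1 ratio)
n(HCl) consumed by analyte = 0.02510 − 6.281 × 10^-3 = 0.01882 mol
n(NaHCO3) = 0.01882 mol (1:1 ratio)
mass of NaHCO3 = 0.01882 × 84.01 = 1.581 g

1.581 g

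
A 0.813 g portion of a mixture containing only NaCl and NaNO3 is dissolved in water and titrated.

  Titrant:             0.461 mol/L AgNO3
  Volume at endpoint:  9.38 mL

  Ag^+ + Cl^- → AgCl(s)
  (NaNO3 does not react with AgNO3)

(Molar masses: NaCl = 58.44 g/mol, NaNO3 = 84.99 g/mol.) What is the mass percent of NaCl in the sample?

n(AgNO3) = 0.00938 × 0.461 = 4.32 × 10^-3 mol
Let x = n(NaCl), y = n(NaNO3).
Titrant: 1x = 4.32 × 10^-3;  mass: 58.44x + 84.99y = 0.813
Solving, x = 4.32 × 10^-3 mol, y = 6.59 × 10^-3 mol
mass of NaCl = 4.32 × 10^-3 × 58.44 = 0.253 g
% NaCl = 0.253 / 0.813 × 100 = 31.1 %

31.1 %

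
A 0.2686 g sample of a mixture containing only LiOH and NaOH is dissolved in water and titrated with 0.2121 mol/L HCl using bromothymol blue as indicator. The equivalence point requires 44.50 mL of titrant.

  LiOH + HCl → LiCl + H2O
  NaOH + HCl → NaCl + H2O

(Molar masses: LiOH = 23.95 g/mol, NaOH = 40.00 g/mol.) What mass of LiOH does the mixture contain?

0.1626 g

n(HCl) = 0.04450 × 0.2121 = 9.438 × 10^-3 mol
Let x = n(LiOH), y = n(NaOH).
Titrant: 1x + 1y = 9.438 × 10^-3;  mass: 23.95x + 40.00y = 0.2686
Solving, x = 6.787 × 10^-3 mol, y = 2.651 × 10^-3 mol
mass of LiOH = 6.787 × 10^-3 × 23.95 = 0.1626 g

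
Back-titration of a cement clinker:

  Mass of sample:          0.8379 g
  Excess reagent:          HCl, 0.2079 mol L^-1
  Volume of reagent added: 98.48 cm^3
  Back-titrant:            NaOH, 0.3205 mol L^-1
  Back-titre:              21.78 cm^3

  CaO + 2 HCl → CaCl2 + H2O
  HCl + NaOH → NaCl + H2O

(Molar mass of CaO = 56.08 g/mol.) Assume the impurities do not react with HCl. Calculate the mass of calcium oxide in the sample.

0.3784 g

n(HCl) added = 0.09848 × 0.2079 = 0.02047 mol
n(NaOH) used in back-titration = 0.02178 × 0.3205 = 6.980 × 10^-3 mol
n(HCl) left over = 6.980 × 10^-3 mol (1:1 ratio)
n(HCl) consumed by analyte = 0.02047 − 6.980 × 10^-3 = 0.01349 mol
From the 1:2 ratio, n(CaO) = 1/2 × 0.01349 = 6.747 × 10^-3 mol
mass of CaO = 6.747 × 10^-3 × 56.08 = 0.3784 g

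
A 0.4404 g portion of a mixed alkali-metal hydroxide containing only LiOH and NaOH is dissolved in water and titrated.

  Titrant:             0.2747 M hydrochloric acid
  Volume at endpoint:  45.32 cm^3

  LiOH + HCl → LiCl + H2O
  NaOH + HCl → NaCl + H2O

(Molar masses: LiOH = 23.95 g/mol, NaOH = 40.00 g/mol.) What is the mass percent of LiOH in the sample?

19.51 %

n(HCl) = 0.04532 × 0.2747 = 0.01245 mol
Let x = n(LiOH), y = n(NaOH).
Titrant: 1x + 1y = 0.01245;  mass: 23.95x + 40.00y = 0.4404
Solving, x = 3.587 × 10^-3 mol, y = 8.862 × 10^-3 mol
mass of LiOH = 3.587 × 10^-3 × 23.95 = 0.08592 g
% LiOH = 0.08592 / 0.4404 × 100 = 19.51 %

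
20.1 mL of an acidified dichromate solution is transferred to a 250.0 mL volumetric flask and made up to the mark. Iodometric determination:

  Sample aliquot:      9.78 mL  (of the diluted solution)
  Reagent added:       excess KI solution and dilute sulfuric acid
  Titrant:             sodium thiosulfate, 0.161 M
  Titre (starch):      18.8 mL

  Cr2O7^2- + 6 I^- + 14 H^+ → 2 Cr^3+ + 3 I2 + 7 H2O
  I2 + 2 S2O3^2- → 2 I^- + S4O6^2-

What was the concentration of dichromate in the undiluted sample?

n(S2O3^2-) = 0.0188 × 0.161 = 3.03 × 10^-3 mol
n(I2) = n(S2O3^2-)/2 = 1.51 × 10^-3 mol
From the 1:3 ratio, n(Cr2O7^2-) in the aliquot = 1/3 × 1.51 × 10^-3 = 5.04 × 10^-4 mol
[Cr2O7^2-]_dilute = 5.04 × 10^-4 / 0.00978 = 0.0516 mol/L
[Cr2O7^2-]_original = 0.0516 × 250.0/20.1 = 0.642 mol/L

0.642 M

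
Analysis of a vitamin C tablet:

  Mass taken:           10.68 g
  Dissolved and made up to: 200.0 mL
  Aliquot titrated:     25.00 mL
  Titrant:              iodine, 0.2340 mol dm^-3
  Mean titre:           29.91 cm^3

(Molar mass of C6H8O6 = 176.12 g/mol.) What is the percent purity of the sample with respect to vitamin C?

92.33 %

C6H8O6 + I2 → C6H6O6 + 2 HI
n(I2) per titration = 0.02991 × 0.2340 = 6.999 × 10^-3 mol
n(C6H8O6) in each aliquot = 6.999 × 10^-3 mol (1:1 ratio)
n(C6H8O6) in the whole flask = 6.999 × 10^-3 × 200.0/25.00 = 0.05599 mol
mass of C6H8O6 = 0.05599 × 176.12 = 9.861 g
% C6H8O6 = 9.861 / 10.68 × 100 = 92.33 %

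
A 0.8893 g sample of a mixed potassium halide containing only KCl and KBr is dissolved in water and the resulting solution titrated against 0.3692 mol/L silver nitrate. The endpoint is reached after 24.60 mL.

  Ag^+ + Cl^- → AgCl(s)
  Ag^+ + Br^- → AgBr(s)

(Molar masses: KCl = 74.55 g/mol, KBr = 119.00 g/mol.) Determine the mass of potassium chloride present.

n(AgNO3) = 0.02460 × 0.3692 = 9.082 × 10^-3 mol
Let x = n(KCl), y = n(KBr).
Titrant: 1x + 1y = 9.082 × 10^-3;  mass: 74.55x + 119.00y = 0.8893
Solving, x = 4.308 × 10^-3 mol, y = 4.774 × 10^-3 mol
mass of KCl = 4.308 × 10^-3 × 74.55 = 0.3212 g

0.3212 g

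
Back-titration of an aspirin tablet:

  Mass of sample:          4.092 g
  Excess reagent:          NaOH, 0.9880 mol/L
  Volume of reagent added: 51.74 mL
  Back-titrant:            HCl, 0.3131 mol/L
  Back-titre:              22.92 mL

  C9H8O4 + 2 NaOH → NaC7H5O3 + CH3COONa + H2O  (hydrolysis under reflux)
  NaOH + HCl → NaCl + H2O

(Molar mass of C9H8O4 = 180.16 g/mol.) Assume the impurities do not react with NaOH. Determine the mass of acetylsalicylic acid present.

n(NaOH) added = 0.05174 × 0.9880 = 0.05112 mol
n(HCl) used in back-titration = 0.02292 × 0.3131 = 7.176 × 10^-3 mol
n(NaOH) left over = 7.176 × 10^-3 mol (1:1 ratio)
n(NaOH) consumed by analyte = 0.05112 − 7.176 × 10^-3 = 0.04394 mol
From the 1:2 ratio, n(C9H8O4) = 1/2 × 0.04394 = 0.02197 mol
mass of C9H8O4 = 0.02197 × 180.16 = 3.958 g

3.958 g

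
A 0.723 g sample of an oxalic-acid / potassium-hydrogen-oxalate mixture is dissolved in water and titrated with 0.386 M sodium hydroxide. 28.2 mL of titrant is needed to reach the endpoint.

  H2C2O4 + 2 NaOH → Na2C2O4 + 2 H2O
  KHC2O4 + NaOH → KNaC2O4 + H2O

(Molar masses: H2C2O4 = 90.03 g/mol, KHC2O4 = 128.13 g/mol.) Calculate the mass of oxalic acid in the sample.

n(NaOH) = 0.0282 × 0.386 = 0.0109 mol
Let x = n(H2C2O4), y = n(KHC2O4).
Titrant: 2x + 1y = 0.0109;  mass: 90.03x + 128.13y = 0.723
Solving, x = 4.04 × 10^-3 mol, y = 2.80 × 10^-3 mol
mass of H2C2O4 = 4.04 × 10^-3 × 90.03 = 0.364 g

0.364 g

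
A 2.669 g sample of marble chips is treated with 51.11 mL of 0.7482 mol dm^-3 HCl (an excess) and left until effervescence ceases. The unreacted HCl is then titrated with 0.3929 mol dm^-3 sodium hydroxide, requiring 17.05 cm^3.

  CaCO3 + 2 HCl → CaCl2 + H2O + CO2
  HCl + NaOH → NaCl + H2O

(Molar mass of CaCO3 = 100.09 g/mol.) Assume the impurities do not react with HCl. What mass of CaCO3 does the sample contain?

n(HCl) added = 0.05111 × 0.7482 = 0.03824 mol
n(NaOH) used in back-titration = 0.01705 × 0.3929 = 6.699 × 10^-3 mol
n(HCl) left over = 6.699 × 10^-3 mol (1:1 ratio)
n(HCl) consumed by analyte = 0.03824 − 6.699 × 10^-3 = 0.03154 mol
From the 1:2 ratio, n(CaCO3) = 1/2 × 0.03154 = 0.01577 mol
mass of CaCO3 = 0.01577 × 100.09 = 1.578 g

1.578 g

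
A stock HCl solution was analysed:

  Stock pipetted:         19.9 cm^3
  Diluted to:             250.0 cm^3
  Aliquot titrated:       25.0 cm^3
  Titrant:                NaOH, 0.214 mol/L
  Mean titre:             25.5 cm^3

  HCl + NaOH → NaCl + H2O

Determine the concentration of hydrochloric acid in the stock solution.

n(NaOH) = 0.0255 × 0.214 = 5.46 × 10^-3 mol
n(HCl) in the aliquot = 5.46 × 10^-3 mol (1:1 ratio)
[HCl]_dilute = 5.46 × 10^-3 / 0.0250 = 0.218 mol/L
Dilution factor = 250.0 / 19.9 = 12.56
[HCl]_stock = 0.218 × 12.56 = 2.74 mol/L

2.74 mol/L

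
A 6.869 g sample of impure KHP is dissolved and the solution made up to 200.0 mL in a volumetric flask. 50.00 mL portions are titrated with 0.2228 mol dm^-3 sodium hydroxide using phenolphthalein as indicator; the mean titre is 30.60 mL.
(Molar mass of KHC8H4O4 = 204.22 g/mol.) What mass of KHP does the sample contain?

KHC8H4O4 + NaOH → KNaC8H4O4 + H2O
n(NaOH) per titration = 0.03060 × 0.2228 = 6.818 × 10^-3 mol
n(KHC8H4O4) in each aliquot = 6.818 × 10^-3 mol (1:1 ratio)
n(KHC8H4O4) in the whole flask = 6.818 × 10^-3 × 200.0/50.00 = 0.02727 mol
mass of KHC8H4O4 = 0.02727 × 204.22 = 5.569 g

5.569 g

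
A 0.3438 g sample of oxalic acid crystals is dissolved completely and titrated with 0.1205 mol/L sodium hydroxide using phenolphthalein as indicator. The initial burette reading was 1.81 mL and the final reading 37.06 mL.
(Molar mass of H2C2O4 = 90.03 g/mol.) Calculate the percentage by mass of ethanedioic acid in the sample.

H2C2O4 + 2 NaOH → Na2C2O4 + 2 H2O
n(NaOH) = 0.03525 L × 0.1205 mol/L = 4.248 × 10^-3 mol
From the 1:2 ratio, n(H2C2O4) = 1/2 × 4.248 × 10^-3 = 2.124 × 10^-3 mol
mass of H2C2O4 = 2.124 × 10^-3 × 90.03 g/mol = 0.1912 g
% H2C2O4 = 0.1912 / 0.3438 × 100 = 55.62 %

55.62 %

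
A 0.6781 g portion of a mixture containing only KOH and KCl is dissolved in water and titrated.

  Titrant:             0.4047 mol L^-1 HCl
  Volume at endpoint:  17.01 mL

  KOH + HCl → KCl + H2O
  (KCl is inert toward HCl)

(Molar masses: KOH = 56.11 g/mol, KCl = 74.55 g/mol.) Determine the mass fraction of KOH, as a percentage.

56.96 %

n(HCl) = 0.01701 × 0.4047 = 6.884 × 10^-3 mol
Let x = n(KOH), y = n(KCl).
Titrant: 1x = 6.884 × 10^-3;  mass: 56.11x + 74.55y = 0.6781
Solving, x = 6.884 × 10^-3 mol, y = 3.915 × 10^-3 mol
mass of KOH = 6.884 × 10^-3 × 56.11 = 0.3863 g
% KOH = 0.3863 / 0.6781 × 100 = 56.96 %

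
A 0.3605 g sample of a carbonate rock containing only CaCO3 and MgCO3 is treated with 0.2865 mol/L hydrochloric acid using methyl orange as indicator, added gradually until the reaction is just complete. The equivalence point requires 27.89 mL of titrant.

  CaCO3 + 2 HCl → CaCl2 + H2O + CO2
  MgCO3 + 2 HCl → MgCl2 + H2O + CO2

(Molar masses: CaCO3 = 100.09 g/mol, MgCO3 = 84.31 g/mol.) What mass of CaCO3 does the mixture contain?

n(HCl) = 0.02789 × 0.2865 = 7.990 × 10^-3 mol
Let x = n(CaCO3), y = n(MgCO3).
Titrant: 2x + 2y = 7.990 × 10^-3;  mass: 100.09x + 84.31y = 0.3605
Solving, x = 1.499 × 10^-3 mol, y = 2.496 × 10^-3 mol
mass of CaCO3 = 1.499 × 10^-3 × 100.09 = 0.1501 g

0.1501 g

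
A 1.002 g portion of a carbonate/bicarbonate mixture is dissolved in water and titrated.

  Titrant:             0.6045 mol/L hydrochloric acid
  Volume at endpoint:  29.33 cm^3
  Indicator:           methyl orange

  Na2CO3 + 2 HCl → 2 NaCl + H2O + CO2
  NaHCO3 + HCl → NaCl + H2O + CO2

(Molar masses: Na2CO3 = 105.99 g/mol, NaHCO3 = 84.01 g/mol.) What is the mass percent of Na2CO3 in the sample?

n(HCl) = 0.02933 × 0.6045 = 0.01773 mol
Let x = n(Na2CO3), y = n(NaHCO3).
Titrant: 2x + 1y = 0.01773;  mass: 105.99x + 84.01y = 1.002
Solving, x = 7.859 × 10^-3 mol, y = 2.012 × 10^-3 mol
mass of Na2CO3 = 7.859 × 10^-3 × 105.99 = 0.8330 g
% Na2CO3 = 0.8330 / 1.002 × 100 = 83.13 %

83.13 %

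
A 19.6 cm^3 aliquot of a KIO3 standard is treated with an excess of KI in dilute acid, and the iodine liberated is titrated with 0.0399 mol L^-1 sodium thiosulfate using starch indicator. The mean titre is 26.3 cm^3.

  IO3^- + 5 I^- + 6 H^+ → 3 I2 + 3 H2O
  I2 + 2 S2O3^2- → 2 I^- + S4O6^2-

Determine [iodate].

0.00892 mol/L

n(S2O3^2-) = 0.0263 × 0.0399 = 1.05 × 10^-3 mol
n(I2) = n(S2O3^2-)/2 = 5.25 × 10^-4 mol
From the 1:3 ratio, n(IO3^-) in the aliquot = 1/3 × 5.25 × 10^-4 = 1.75 × 10^-4 mol
[IO3^-] = 1.75 × 10^-4 / 0.0196 = 0.00892 mol/L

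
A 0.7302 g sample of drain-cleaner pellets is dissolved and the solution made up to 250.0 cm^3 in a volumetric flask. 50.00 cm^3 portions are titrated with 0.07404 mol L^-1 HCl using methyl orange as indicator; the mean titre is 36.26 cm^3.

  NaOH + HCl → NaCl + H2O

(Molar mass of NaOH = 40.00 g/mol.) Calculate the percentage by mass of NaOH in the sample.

73.53 %

n(HCl) per titration = 0.03626 × 0.07404 = 2.685 × 10^-3 mol
n(NaOH) in each aliquot = 2.685 × 10^-3 mol (1:1 ratio)
n(NaOH) in the whole flask = 2.685 × 10^-3 × 250.0/50.00 = 0.01342 mol
mass of NaOH = 0.01342 × 40.00 = 0.5369 g
% NaOH = 0.5369 / 0.7302 × 100 = 73.53 %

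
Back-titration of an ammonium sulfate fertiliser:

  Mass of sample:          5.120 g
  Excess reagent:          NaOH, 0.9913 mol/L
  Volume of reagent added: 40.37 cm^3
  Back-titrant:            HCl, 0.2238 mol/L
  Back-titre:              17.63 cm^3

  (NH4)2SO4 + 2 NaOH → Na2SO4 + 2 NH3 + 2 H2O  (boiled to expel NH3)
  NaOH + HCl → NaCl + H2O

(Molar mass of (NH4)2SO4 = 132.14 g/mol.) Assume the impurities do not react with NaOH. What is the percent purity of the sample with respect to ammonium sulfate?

n(NaOH) added = 0.04037 × 0.9913 = 0.04002 mol
n(HCl) used in back-titration = 0.01763 × 0.2238 = 3.946 × 10^-3 mol
n(NaOH) left over = 3.946 × 10^-3 mol (1:1 ratio)
n(NaOH) consumed by analyte = 0.04002 − 3.946 × 10^-3 = 0.03607 mol
From the 1:2 ratio, n((NH4)2SO4) = 1/2 × 0.03607 = 0.01804 mol
mass of (NH4)2SO4 = 0.01804 × 132.14 = 2.383 g
% (NH4)2SO4 = 2.383 / 5.120 × 100 = 46.55 %

46.55 %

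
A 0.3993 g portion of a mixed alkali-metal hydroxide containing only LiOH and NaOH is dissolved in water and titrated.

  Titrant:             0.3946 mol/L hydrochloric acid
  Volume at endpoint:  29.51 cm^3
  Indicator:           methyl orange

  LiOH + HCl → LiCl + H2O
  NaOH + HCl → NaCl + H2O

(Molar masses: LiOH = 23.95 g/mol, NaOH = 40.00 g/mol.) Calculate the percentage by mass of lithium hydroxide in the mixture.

24.85 %

n(HCl) = 0.02951 × 0.3946 = 0.01164 mol
Let x = n(LiOH), y = n(NaOH).
Titrant: 1x + 1y = 0.01164;  mass: 23.95x + 40.00y = 0.3993
Solving, x = 4.142 × 10^-3 mol, y = 7.502 × 10^-3 mol
mass of LiOH = 4.142 × 10^-3 × 23.95 = 0.09921 g
% LiOH = 0.09921 / 0.3993 × 100 = 24.85 %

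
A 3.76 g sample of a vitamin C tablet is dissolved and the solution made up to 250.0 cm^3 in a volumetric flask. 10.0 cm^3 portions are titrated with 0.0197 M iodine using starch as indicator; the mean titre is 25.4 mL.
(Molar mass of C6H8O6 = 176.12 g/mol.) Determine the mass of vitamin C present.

C6H8O6 + I2 → C6H6O6 + 2 HI
n(I2) per titration = 0.0254 × 0.0197 = 5.00 × 10^-4 mol
n(C6H8O6) in each aliquot = 5.00 × 10^-4 mol (1:1 ratio)
n(C6H8O6) in the whole flask = 5.00 × 10^-4 × 250.0/10.0 = 0.0125 mol
mass of C6H8O6 = 0.0125 × 176.12 = 2.20 g

2.20 g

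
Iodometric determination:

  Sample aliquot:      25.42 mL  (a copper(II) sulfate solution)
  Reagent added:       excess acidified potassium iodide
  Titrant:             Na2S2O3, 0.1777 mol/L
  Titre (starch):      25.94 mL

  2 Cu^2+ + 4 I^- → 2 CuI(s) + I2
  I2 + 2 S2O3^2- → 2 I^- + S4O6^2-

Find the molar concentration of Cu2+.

0.1813 mol/L

n(S2O3^2-) = 0.02594 × 0.1777 = 4.610 × 10^-3 mol
n(I2) = n(S2O3^2-)/2 = 2.305 × 10^-3 mol
From the 2:1 ratio, n(Cu2+) in the aliquot = 2/1 × 2.305 × 10^-3 = 4.610 × 10^-3 mol
[Cu2+] = 4.610 × 10^-3 / 0.02542 = 0.1813 mol/L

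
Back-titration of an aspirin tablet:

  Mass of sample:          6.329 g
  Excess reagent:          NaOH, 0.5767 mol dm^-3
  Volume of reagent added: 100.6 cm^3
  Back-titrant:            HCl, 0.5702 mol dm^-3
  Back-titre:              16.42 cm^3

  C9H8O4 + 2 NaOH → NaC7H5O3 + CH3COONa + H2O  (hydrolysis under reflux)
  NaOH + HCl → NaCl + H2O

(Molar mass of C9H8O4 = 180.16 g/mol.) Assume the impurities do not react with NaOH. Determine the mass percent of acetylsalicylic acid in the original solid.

69.25 %

n(NaOH) added = 0.1006 × 0.5767 = 0.05802 mol
n(HCl) used in back-titration = 0.01642 × 0.5702 = 9.363 × 10^-3 mol
n(NaOH) left over = 9.363 × 10^-3 mol (1:1 ratio)
n(NaOH) consumed by analyte = 0.05802 − 9.363 × 10^-3 = 0.04865 mol
From the 1:2 ratio, n(C9H8O4) = 1/2 × 0.04865 = 0.02433 mol
mass of C9H8O4 = 0.02433 × 180.16 = 4.383 g
% C9H8O4 = 4.383 / 6.329 × 100 = 69.25 %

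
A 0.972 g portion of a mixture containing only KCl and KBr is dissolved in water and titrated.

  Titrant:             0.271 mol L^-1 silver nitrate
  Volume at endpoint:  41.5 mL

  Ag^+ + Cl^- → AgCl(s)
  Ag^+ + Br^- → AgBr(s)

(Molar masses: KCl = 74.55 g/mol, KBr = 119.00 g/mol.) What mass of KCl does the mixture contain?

0.614 g

n(AgNO3) = 0.0415 × 0.271 = 0.0112 mol
Let x = n(KCl), y = n(KBr).
Titrant: 1x + 1y = 0.0112;  mass: 74.55x + 119.00y = 0.972
Solving, x = 8.24 × 10^-3 mol, y = 3.01 × 10^-3 mol
mass of KCl = 8.24 × 10^-3 × 74.55 = 0.614 g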